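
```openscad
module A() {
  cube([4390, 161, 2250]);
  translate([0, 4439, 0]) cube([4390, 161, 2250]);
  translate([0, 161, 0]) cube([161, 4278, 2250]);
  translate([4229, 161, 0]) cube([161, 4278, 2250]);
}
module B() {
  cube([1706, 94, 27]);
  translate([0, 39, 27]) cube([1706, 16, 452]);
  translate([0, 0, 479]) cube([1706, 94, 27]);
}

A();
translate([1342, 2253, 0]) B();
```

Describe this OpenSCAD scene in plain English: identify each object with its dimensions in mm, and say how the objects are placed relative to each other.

A is a box-shaped house frame (walls only): outside footprint 4390×4600 mm, wall height 2250 mm, wall thickness 161 mm. The two y-facing walls run the full x-width; the two x-facing walls fit between the inner faces of the y-facing walls.

B is an I-beam lying along x, 1706 mm long. Overall section height 506 mm. Two flanges 94 mm wide (y) and 27 mm thick, one on the floor and one at the top; a web 16 mm thick runs between them, centred on the flange width.

The I-beam sits inside the house frame, centred.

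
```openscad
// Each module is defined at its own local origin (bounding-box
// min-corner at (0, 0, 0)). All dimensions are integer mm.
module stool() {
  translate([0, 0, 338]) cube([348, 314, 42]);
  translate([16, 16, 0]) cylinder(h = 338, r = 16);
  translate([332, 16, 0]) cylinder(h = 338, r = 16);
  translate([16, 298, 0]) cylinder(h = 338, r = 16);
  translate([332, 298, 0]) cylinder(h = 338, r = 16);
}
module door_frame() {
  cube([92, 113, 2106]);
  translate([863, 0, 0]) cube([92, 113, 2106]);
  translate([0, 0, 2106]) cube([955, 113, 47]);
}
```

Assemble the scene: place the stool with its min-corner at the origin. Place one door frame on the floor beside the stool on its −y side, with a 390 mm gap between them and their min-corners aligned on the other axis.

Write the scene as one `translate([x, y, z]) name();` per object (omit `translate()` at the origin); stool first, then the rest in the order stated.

stool();
translate([0, -503, 0]) door_frame();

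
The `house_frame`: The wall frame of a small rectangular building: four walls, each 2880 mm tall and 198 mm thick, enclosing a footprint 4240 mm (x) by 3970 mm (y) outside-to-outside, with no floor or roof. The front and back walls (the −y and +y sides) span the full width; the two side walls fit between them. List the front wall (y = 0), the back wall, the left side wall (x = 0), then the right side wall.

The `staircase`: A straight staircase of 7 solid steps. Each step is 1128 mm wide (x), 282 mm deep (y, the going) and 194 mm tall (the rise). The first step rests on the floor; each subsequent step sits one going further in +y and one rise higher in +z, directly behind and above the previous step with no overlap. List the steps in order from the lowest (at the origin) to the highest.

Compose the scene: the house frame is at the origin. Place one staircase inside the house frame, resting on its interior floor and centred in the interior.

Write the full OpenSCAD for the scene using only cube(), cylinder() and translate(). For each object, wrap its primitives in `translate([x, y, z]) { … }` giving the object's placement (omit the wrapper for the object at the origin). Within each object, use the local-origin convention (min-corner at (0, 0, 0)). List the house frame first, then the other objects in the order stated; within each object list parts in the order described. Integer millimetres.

cube([4240, 198, 2880]);
translate([0, 3772, 0]) cube([4240, 198, 2880]);
translate([0, 198, 0]) cube([198, 3574, 2880]);
translate([4042, 198, 0]) cube([198, 3574, 2880]);
translate([1556, 998, 0]) {
  cube([1128, 282, 194]);
  translate([0, 282, 194]) cube([1128, 282, 194]);
  translate([0, 564, 388]) cube([1128, 282, 194]);
  translate([0, 846, 582]) cube([1128, 282, 194]);
  translate([0, 1128, 776]) cube([1128, 282, 194]);
  translate([0, 1410, 970]) cube([1128, 282, 194]);
  translate([0, 1692, 1164]) cube([1128, 282, 194]);
}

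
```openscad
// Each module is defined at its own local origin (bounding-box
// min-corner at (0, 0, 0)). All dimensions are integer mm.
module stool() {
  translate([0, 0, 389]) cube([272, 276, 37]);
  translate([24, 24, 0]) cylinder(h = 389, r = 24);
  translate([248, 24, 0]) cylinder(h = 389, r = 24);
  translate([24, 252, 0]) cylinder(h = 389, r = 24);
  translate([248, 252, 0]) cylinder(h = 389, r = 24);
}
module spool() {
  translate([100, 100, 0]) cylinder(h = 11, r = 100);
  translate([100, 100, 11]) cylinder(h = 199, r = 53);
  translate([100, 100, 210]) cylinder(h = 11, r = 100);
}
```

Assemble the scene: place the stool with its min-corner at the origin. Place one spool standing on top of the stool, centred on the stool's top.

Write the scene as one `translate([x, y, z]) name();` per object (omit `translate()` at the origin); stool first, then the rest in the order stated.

stool();
translate([36, 38, 426]) spool();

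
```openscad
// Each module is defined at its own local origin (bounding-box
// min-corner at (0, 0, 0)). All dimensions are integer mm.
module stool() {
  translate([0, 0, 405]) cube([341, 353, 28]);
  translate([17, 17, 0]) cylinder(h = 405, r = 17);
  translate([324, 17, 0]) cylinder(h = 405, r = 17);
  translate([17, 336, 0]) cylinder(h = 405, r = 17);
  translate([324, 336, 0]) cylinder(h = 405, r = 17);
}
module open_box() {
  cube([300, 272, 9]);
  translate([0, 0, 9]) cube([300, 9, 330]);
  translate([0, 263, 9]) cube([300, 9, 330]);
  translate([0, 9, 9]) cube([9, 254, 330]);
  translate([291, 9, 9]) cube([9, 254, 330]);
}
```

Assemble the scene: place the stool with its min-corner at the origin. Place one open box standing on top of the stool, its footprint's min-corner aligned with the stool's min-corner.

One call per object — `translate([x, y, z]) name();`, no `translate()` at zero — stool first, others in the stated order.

stool();
translate([0, 0, 433]) open_box();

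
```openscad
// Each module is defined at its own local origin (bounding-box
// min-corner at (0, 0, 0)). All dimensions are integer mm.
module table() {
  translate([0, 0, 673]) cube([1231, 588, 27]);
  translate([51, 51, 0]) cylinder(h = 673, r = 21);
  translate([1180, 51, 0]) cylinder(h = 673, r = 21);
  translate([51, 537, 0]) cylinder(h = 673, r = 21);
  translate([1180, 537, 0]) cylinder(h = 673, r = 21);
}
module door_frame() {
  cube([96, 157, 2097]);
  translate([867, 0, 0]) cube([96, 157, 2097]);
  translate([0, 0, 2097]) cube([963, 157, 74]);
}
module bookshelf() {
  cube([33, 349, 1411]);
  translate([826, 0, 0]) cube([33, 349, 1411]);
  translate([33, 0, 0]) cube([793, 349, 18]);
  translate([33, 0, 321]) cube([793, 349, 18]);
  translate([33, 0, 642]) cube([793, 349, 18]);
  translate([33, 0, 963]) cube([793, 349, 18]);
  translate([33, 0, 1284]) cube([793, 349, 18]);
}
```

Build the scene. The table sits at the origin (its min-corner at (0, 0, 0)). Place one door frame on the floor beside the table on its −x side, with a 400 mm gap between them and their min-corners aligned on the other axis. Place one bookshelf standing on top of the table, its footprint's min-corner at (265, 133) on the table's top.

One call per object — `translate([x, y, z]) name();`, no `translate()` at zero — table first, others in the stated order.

table();
translate([-1363, 0, 0]) door_frame();
translate([265, 133, 700]) bookshelf();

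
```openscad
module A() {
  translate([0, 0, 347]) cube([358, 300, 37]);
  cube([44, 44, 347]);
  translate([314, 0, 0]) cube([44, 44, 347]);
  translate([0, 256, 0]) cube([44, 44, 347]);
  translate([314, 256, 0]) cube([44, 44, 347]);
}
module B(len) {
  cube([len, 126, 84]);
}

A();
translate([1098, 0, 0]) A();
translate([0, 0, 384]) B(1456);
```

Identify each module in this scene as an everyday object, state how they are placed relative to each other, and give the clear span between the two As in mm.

A is a stool. B is a beam. A beam spans the tops of two stools. The clear span between the two stools is 740 mm.

Second stool starts at x = 1098; first ends at x = 358; clear span = 1098 − 358 = 740 mm.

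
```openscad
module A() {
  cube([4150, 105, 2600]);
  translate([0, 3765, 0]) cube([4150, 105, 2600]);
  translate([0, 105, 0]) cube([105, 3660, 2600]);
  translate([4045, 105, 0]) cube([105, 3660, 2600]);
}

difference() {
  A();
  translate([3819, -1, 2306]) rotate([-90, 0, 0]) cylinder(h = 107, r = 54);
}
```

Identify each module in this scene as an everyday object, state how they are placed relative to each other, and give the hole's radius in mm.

The subtracted cylinder has r = 54 mm.

A is a house frame. The house frame has a circular hole through its front wall. The hole's radius is 54 mm.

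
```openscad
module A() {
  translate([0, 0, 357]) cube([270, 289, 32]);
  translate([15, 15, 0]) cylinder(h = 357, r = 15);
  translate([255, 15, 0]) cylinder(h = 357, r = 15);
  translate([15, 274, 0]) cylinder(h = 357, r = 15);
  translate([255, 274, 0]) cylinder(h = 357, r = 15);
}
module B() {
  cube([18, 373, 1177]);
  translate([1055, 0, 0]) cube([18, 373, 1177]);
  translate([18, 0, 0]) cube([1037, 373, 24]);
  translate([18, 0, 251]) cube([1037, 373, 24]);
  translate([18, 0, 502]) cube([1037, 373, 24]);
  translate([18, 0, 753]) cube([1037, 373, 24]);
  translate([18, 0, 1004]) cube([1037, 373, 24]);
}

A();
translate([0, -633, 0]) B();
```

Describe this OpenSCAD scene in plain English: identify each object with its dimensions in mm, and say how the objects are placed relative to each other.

A is a four-legged stool. The seat is a 270×289×32 mm slab whose top surface is at z = 389 mm; four round legs, each 30 mm in diameter, run from the floor (z = 0) to the underside of the seat, each leg's axis is inset half a diameter from the nearest pair of seat edges (so the leg's bounding box is flush with the corner).

B is a bookshelf 1073 mm wide overall, 373 mm deep and 1177 mm tall. The two sides are 18 mm thick vertical panels. 5 horizontal shelves of 24 mm thickness span between the inner faces of the sides; the lowest shelf sits on the floor and shelves are stacked with a clear vertical gap of 227 mm between each pair.

The bookshelf is on the floor beside the stool on its −y side.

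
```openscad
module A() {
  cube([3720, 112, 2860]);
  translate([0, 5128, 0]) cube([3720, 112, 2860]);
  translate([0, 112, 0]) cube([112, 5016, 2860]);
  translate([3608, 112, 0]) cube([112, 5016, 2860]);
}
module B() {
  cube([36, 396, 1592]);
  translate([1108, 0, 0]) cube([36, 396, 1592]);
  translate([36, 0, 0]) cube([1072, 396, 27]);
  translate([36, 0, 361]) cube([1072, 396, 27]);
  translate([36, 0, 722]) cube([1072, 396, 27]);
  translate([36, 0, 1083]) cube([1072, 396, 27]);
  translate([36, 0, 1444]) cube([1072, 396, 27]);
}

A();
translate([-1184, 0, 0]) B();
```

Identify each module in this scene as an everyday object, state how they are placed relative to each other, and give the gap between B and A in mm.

The bookshelf's nearest face is 40 mm from the house frame's −x face.

A is a house frame. B is a bookshelf. The bookshelf is on the floor beside the house frame on its −x side. The gap between the bookshelf and the house frame is 40 mm.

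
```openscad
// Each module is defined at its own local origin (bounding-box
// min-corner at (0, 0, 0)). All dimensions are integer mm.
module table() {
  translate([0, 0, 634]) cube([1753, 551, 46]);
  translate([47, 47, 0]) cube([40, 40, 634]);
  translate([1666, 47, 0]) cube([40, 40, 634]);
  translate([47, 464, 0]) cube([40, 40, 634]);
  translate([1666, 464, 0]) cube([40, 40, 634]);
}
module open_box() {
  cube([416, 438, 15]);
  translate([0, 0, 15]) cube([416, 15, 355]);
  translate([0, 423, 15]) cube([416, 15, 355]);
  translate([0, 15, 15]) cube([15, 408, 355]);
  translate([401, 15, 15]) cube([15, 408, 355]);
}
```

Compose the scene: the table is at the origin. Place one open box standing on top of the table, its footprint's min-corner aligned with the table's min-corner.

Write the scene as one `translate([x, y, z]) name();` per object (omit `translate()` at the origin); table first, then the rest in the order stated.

table();
translate([0, 0, 680]) open_box();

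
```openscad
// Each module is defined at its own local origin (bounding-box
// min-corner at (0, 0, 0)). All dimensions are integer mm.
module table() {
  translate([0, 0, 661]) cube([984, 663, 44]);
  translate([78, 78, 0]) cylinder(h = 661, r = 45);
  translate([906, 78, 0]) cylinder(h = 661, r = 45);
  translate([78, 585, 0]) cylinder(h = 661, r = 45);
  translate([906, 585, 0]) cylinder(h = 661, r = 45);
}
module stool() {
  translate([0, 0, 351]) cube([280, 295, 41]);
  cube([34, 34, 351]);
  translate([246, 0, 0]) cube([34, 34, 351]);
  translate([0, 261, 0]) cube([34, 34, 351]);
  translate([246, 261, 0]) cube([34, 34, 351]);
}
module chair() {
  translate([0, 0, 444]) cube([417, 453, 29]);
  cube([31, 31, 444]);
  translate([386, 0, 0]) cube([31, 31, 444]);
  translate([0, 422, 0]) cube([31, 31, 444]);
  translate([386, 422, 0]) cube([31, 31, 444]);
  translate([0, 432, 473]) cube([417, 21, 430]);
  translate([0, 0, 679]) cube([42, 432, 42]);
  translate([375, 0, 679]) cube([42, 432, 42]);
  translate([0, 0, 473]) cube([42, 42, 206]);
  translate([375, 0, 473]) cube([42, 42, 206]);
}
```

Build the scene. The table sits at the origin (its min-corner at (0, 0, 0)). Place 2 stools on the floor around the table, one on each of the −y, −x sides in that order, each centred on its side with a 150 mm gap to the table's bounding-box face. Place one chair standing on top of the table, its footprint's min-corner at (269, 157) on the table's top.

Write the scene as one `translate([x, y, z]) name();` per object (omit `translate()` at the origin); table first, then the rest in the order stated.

table();
translate([352, -445, 0]) stool();
translate([-430, 184, 0]) stool();
translate([269, 157, 705]) chair();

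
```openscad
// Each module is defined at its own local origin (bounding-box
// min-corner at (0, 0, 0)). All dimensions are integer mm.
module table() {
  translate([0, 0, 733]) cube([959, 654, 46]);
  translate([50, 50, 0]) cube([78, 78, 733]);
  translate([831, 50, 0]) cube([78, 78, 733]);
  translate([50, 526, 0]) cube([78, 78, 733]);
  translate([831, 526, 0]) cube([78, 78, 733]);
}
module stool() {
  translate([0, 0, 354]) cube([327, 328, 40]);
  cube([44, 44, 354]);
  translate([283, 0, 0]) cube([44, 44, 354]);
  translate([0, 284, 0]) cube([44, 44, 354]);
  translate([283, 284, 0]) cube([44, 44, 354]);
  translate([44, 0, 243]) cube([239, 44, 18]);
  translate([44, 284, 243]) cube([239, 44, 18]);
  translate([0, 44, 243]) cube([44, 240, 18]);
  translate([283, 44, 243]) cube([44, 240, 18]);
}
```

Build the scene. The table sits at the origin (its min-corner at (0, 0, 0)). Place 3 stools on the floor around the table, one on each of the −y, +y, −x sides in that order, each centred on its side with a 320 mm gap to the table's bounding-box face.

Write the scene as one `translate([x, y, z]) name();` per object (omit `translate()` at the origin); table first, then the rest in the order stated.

table();
translate([316, -648, 0]) stool();
translate([316, 974, 0]) stool();
translate([-647, 163, 0]) stool();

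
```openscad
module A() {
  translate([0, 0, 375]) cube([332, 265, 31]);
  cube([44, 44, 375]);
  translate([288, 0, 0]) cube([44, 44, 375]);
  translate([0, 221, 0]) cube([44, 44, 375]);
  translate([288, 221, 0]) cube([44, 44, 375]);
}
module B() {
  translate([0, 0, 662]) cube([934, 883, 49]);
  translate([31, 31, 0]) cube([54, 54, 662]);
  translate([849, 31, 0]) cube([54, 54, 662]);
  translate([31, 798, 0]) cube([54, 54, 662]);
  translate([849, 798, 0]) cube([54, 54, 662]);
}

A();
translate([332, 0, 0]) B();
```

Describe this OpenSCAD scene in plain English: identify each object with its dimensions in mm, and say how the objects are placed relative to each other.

A is a four-legged stool. The seat is 332×265 mm, 31 mm thick, top at z = 406 mm. It stands on four square legs, each 44×44 mm in cross-section, from z = 0 to the seat underside, each flush with a corner of the seat.

B is a table: top 934 mm (x) × 883 mm (y), 49 mm thick, upper face at z = 711 mm, on four 54×54 mm square legs, each inset 31 mm from the nearest pair of top edges, running from z = 0 to the bottom of the top.

The table is against the stool's +x side, with their −y faces flush.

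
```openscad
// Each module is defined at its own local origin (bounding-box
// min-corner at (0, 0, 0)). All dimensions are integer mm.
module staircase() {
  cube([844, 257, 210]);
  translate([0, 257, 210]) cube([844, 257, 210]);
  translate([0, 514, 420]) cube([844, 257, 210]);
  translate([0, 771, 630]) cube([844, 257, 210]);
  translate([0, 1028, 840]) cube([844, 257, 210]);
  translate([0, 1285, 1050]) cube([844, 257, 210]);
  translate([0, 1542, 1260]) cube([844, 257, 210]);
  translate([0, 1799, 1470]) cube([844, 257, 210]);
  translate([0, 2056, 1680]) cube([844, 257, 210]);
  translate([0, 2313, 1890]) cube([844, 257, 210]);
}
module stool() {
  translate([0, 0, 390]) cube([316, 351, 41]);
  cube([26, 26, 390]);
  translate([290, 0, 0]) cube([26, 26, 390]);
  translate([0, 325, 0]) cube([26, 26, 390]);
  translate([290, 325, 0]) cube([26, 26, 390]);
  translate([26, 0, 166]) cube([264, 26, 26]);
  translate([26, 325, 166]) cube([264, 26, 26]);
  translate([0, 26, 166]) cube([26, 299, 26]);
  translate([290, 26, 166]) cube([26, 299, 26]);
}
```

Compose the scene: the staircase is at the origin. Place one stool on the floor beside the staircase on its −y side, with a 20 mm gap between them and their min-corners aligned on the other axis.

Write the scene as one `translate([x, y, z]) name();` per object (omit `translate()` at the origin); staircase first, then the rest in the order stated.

staircase();
translate([0, -371, 0]) stool();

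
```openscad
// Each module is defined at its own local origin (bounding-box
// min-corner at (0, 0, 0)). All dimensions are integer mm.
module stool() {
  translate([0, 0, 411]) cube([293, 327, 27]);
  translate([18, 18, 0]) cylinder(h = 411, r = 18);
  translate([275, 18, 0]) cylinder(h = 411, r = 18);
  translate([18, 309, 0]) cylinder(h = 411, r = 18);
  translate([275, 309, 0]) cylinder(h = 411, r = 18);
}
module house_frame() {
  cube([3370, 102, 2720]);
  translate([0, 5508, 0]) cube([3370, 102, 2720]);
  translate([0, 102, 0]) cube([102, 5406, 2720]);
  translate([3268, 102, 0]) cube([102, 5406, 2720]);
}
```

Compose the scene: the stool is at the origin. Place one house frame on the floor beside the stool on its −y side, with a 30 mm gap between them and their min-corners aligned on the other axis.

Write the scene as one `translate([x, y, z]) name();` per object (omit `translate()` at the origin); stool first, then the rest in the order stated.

stool();
translate([0, -5640, 0]) house_frame();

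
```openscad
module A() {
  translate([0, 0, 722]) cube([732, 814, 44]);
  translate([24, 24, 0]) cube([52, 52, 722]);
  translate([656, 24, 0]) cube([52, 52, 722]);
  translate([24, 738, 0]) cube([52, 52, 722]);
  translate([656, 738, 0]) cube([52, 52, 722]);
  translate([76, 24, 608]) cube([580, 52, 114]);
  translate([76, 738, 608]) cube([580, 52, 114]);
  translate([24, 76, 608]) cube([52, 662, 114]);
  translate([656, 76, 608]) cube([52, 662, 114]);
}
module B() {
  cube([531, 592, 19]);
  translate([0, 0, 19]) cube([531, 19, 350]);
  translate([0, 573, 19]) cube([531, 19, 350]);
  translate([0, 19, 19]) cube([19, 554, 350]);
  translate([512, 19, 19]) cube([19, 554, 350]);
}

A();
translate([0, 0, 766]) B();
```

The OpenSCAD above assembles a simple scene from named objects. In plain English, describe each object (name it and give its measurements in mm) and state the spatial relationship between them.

A is a rectangular dining table. The top is 732×814×44 mm with its upper surface at z = 766 mm. It stands on four 52×52 mm square legs, each inset 24 mm from the nearest pair of top edges, running from the floor to the underside of the top. Four apron rails, 52 mm thick and 114 mm tall, run between adjacent legs with their top edges flush with the underside of the top and their outer faces flush with the legs' outer faces.

B is an open storage box with external size 531×592×369 mm and wall thickness 19 mm (the base is also 19 mm thick). The base covers the whole footprint; the four walls stand on the base, with the y-facing walls full-width and the x-facing walls fitting between their inner faces.

The open box is on top of the table.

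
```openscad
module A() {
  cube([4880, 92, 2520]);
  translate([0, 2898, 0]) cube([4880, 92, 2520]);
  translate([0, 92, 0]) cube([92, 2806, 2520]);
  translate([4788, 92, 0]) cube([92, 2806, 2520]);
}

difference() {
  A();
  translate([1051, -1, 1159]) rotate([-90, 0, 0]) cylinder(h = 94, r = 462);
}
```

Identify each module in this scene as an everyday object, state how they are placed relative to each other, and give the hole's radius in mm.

The subtracted cylinder has r = 462 mm.

A is a house frame. The house frame has a circular hole through its front wall. The hole's radius is 462 mm.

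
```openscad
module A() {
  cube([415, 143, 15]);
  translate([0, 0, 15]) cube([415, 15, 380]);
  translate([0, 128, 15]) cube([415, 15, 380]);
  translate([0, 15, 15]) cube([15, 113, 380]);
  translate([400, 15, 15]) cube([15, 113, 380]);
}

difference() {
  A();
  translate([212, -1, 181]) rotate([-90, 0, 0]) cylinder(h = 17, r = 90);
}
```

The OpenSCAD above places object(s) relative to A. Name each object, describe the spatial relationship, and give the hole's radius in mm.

The subtracted cylinder has r = 90 mm.

A is an open box. The open box has a circular hole through its front wall. The hole's radius is 90 mm.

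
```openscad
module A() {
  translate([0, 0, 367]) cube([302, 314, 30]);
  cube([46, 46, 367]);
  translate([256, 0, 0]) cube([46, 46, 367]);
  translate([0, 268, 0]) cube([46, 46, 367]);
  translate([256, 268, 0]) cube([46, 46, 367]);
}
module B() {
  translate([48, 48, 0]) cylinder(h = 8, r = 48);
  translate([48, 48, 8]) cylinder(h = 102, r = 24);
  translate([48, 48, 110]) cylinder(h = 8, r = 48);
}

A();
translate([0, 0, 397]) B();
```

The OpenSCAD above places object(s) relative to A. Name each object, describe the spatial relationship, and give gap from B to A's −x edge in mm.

A is a stool. B is a spool. The spool is on top of the stool. The gap from the spool to the stool's −x edge is 0 mm.

The spool's min-x is at 0; the stool's min-x is 0; gap = 0 mm.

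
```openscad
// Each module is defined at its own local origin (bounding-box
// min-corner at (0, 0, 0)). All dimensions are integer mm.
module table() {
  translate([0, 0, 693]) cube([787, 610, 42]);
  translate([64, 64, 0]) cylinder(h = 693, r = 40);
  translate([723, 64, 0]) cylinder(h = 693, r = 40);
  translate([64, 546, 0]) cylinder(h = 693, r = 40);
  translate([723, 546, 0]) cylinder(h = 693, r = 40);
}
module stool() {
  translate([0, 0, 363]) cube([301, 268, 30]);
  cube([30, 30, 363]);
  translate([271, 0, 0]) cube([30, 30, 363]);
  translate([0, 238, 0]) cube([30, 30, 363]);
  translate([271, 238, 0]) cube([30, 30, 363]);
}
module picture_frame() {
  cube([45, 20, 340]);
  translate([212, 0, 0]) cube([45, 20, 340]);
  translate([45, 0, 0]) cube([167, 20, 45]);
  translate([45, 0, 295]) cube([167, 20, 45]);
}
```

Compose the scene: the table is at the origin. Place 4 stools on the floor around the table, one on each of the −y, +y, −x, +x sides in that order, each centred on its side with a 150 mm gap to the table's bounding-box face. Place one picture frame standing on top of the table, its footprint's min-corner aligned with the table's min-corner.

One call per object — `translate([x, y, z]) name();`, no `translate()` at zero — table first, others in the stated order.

table();
translate([243, -418, 0]) stool();
translate([243, 760, 0]) stool();
translate([-451, 171, 0]) stool();
translate([937, 171, 0]) stool();
translate([0, 0, 735]) picture_frame();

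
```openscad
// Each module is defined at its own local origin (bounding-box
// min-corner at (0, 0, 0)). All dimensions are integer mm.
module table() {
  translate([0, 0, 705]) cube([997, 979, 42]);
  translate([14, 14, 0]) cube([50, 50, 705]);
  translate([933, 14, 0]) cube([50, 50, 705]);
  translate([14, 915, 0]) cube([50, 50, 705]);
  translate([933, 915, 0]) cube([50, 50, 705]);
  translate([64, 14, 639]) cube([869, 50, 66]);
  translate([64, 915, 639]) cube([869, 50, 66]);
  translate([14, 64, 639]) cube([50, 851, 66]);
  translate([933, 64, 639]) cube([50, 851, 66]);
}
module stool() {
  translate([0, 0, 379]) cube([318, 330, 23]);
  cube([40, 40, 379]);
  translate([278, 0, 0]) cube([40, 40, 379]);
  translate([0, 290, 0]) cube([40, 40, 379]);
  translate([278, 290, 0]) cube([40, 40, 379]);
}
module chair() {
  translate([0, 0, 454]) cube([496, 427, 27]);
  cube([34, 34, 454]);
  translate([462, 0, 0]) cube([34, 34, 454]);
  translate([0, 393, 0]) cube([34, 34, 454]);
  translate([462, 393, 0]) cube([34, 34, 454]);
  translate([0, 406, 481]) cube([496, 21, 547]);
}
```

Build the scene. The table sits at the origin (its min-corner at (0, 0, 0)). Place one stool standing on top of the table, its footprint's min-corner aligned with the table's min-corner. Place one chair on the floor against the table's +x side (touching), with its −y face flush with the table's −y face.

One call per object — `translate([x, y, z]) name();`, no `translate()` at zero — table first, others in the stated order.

table();
translate([0, 0, 747]) stool();
translate([997, 0, 0]) chair();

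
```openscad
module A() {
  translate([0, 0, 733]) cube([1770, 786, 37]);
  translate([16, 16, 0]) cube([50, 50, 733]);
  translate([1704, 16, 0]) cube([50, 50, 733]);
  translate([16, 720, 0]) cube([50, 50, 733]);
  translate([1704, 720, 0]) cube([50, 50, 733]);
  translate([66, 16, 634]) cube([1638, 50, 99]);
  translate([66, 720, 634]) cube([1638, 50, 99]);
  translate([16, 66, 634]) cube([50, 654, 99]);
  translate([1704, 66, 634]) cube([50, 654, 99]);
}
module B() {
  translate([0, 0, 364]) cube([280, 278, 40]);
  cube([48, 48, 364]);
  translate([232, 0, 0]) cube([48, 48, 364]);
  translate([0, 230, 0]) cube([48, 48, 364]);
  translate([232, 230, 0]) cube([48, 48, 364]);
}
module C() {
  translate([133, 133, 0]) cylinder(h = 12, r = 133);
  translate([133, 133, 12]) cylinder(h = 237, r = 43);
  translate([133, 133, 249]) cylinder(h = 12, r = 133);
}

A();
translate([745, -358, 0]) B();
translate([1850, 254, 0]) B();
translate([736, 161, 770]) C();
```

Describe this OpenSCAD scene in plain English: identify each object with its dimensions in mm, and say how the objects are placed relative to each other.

A is a table with a 1770×786 mm rectangular top, 37 mm thick, top surface at z = 770 mm, supported by four 50×50 mm square legs, each inset 16 mm from the nearest pair of top edges, running from the floor. Four apron rails, 50 mm thick and 99 mm tall, run between adjacent legs with their top edges flush with the underside of the top and their outer faces flush with the legs' outer faces.

B is a four-legged stool. The seat is 280×278 mm, 40 mm thick, top at z = 404 mm. It stands on four square legs, each 48×48 mm in cross-section, from z = 0 to the seat underside, each flush with a corner of the seat.

C is a spool: two coaxial disc flanges of radius 133 mm and thickness 12 mm, joined by a core cylinder of radius 43 mm and height 237 mm. The lower flange rests on z = 0 and the three cylinders share a vertical axis.

Two stools sit around the table at the −y, +x sides. The spool is on top of the table.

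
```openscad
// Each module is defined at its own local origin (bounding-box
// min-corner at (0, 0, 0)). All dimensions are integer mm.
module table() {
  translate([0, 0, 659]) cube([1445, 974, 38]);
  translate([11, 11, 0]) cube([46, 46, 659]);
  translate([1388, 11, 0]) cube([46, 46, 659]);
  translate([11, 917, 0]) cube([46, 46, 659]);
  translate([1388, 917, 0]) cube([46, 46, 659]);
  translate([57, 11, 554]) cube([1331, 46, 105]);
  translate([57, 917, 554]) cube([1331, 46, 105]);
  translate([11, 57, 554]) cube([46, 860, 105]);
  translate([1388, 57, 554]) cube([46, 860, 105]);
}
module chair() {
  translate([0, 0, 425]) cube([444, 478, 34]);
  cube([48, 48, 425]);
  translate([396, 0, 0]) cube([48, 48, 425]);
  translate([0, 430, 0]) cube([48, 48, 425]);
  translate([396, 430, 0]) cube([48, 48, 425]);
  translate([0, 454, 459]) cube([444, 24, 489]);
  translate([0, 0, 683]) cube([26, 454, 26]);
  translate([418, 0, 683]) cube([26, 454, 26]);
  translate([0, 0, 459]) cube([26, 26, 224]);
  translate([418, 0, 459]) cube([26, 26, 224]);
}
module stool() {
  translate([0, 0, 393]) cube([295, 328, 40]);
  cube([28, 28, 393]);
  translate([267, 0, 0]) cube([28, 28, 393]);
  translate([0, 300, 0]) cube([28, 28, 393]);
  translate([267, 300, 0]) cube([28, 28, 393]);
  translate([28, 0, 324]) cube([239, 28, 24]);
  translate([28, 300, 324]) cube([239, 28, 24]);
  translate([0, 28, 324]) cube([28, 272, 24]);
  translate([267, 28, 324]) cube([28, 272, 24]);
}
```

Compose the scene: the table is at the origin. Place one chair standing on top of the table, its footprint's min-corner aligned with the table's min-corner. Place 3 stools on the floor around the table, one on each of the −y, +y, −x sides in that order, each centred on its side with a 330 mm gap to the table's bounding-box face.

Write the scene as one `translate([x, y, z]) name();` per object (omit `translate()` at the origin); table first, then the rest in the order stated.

table();
translate([0, 0, 697]) chair();
translate([575, -658, 0]) stool();
translate([575, 1304, 0]) stool();
translate([-625, 323, 0]) stool();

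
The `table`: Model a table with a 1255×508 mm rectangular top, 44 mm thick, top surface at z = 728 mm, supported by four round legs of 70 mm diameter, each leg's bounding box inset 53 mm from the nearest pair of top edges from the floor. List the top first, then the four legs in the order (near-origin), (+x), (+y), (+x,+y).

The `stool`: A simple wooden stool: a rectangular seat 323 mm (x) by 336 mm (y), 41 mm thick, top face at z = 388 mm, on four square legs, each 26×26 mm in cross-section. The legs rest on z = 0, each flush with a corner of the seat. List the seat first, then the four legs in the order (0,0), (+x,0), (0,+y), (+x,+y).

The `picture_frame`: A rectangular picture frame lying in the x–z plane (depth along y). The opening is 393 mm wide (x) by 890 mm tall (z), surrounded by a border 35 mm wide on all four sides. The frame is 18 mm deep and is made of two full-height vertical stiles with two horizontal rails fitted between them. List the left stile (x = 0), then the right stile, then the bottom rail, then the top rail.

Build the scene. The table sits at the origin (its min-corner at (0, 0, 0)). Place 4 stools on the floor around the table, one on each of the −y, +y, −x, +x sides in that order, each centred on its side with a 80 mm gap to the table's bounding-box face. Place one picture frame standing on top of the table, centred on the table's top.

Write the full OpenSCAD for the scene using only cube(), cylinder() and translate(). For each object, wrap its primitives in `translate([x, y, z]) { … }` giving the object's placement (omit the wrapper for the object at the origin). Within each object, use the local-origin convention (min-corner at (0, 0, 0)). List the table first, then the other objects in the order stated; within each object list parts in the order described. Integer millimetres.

translate([0, 0, 684]) cube([1255, 508, 44]);
translate([88, 88, 0]) cylinder(h = 684, r = 35);
translate([1167, 88, 0]) cylinder(h = 684, r = 35);
translate([88, 420, 0]) cylinder(h = 684, r = 35);
translate([1167, 420, 0]) cylinder(h = 684, r = 35);
translate([466, -416, 0]) {
  translate([0, 0, 347]) cube([323, 336, 41]);
  cube([26, 26, 347]);
  translate([297, 0, 0]) cube([26, 26, 347]);
  translate([0, 310, 0]) cube([26, 26, 347]);
  translate([297, 310, 0]) cube([26, 26, 347]);
}
translate([466, 588, 0]) {
  translate([0, 0, 347]) cube([323, 336, 41]);
  cube([26, 26, 347]);
  translate([297, 0, 0]) cube([26, 26, 347]);
  translate([0, 310, 0]) cube([26, 26, 347]);
  translate([297, 310, 0]) cube([26, 26, 347]);
}
translate([-403, 86, 0]) {
  translate([0, 0, 347]) cube([323, 336, 41]);
  cube([26, 26, 347]);
  translate([297, 0, 0]) cube([26, 26, 347]);
  translate([0, 310, 0]) cube([26, 26, 347]);
  translate([297, 310, 0]) cube([26, 26, 347]);
}
translate([1335, 86, 0]) {
  translate([0, 0, 347]) cube([323, 336, 41]);
  cube([26, 26, 347]);
  translate([297, 0, 0]) cube([26, 26, 347]);
  translate([0, 310, 0]) cube([26, 26, 347]);
  translate([297, 310, 0]) cube([26, 26, 347]);
}
translate([396, 245, 728]) {
  cube([35, 18, 960]);
  translate([428, 0, 0]) cube([35, 18, 960]);
  translate([35, 0, 0]) cube([393, 18, 35]);
  translate([35, 0, 925]) cube([393, 18, 35]);
}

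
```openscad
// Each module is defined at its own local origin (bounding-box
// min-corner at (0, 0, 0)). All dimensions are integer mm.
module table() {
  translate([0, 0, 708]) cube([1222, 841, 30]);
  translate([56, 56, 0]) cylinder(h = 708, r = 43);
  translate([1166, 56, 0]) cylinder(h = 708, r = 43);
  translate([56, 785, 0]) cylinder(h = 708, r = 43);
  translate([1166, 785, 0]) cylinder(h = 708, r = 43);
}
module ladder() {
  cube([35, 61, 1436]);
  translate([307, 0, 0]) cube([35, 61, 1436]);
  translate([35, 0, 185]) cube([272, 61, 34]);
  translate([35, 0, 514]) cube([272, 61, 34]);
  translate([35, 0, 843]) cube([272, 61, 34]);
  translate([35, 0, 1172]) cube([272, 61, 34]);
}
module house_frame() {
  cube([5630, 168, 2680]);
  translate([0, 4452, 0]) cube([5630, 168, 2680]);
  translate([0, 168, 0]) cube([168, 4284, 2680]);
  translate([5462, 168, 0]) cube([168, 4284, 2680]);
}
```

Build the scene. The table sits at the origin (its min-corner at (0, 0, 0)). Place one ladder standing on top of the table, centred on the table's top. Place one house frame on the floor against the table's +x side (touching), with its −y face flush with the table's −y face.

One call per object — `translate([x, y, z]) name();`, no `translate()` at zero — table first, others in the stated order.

table();
translate([440, 390, 738]) ladder();
translate([1222, 0, 0]) house_frame();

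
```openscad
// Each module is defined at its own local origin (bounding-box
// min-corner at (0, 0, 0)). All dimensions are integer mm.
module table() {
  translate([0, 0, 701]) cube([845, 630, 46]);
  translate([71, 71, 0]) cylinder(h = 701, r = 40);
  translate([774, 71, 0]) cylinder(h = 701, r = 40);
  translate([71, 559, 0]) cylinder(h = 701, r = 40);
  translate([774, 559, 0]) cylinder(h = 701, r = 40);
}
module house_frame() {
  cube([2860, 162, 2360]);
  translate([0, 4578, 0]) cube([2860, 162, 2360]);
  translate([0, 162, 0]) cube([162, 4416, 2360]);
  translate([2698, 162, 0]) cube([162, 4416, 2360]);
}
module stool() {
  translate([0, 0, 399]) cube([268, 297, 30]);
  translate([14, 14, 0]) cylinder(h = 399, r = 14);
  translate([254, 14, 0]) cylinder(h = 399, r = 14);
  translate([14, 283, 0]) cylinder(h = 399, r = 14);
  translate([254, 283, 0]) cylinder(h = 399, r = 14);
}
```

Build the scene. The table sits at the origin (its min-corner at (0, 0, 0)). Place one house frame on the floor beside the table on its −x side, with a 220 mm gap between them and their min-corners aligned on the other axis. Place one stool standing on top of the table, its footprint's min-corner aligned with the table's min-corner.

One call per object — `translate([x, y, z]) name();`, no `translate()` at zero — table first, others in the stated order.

table();
translate([-3080, 0, 0]) house_frame();
translate([0, 0, 747]) stool();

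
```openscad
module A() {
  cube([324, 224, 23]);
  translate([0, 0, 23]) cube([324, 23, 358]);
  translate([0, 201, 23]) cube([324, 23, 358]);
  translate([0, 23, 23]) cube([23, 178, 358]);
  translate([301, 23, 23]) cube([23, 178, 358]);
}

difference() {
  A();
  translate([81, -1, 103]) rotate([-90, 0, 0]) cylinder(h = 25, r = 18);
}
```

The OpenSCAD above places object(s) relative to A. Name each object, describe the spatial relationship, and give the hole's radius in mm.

The subtracted cylinder has r = 18 mm.

A is an open box. The open box has a circular hole through its front wall. The hole's radius is 18 mm.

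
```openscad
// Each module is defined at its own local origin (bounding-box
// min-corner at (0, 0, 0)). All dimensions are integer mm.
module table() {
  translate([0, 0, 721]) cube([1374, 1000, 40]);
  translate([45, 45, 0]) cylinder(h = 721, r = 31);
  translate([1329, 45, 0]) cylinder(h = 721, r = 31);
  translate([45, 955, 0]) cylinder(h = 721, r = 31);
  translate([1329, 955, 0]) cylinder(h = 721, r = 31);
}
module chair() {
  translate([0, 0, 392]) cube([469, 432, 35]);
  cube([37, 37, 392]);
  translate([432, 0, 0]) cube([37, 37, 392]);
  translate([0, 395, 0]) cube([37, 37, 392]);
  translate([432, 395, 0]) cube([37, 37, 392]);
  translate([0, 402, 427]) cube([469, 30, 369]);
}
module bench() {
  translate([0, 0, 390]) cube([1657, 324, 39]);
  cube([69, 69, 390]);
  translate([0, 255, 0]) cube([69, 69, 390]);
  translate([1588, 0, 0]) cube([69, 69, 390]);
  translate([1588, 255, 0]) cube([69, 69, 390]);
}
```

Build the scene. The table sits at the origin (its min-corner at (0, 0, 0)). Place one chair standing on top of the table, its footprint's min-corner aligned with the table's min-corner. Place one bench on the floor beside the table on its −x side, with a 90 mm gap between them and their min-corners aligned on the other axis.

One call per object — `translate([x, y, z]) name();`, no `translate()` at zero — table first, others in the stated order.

table();
translate([0, 0, 761]) chair();
translate([-1747, 0, 0]) bench();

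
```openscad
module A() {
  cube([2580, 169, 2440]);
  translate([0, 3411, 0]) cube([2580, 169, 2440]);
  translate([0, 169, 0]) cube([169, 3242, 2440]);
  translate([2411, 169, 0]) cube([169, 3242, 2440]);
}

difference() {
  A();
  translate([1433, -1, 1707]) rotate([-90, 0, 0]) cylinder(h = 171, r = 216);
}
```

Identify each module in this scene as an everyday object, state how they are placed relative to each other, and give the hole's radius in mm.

A is a house frame. The house frame has a circular hole through its front wall. The hole's radius is 216 mm.

The subtracted cylinder has r = 216 mm.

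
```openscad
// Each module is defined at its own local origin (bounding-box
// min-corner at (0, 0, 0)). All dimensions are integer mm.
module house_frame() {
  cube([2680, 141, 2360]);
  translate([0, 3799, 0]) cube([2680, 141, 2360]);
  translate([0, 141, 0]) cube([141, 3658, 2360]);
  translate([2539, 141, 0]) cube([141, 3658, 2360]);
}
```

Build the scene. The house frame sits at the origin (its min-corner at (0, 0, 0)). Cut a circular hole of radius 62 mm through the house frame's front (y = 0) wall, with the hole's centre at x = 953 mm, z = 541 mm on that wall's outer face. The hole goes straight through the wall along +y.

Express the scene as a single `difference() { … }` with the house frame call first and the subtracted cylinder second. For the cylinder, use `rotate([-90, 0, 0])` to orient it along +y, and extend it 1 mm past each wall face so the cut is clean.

difference() {
  house_frame();
  translate([953, -1, 541]) rotate([-90, 0, 0]) cylinder(h = 143, r = 62);
}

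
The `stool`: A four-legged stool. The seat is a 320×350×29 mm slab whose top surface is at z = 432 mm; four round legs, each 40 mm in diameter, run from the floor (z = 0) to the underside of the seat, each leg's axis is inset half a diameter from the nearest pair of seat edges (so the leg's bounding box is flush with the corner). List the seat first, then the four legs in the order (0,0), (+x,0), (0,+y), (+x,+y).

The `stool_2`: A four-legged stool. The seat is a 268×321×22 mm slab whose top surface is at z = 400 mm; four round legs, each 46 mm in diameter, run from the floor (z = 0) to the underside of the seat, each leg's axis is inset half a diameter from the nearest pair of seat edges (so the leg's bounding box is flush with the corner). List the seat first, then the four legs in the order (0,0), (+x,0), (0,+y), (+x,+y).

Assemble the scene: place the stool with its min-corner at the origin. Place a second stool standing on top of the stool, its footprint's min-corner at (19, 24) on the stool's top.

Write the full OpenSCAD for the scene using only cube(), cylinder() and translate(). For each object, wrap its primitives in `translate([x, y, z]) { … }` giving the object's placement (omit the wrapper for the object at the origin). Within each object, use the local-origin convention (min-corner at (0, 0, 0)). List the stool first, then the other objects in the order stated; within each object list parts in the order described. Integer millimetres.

translate([0, 0, 403]) cube([320, 350, 29]);
translate([20, 20, 0]) cylinder(h = 403, r = 20);
translate([300, 20, 0]) cylinder(h = 403, r = 20);
translate([20, 330, 0]) cylinder(h = 403, r = 20);
translate([300, 330, 0]) cylinder(h = 403, r = 20);
translate([19, 24, 432]) {
  translate([0, 0, 378]) cube([268, 321, 22]);
  translate([23, 23, 0]) cylinder(h = 378, r = 23);
  translate([245, 23, 0]) cylinder(h = 378, r = 23);
  translate([23, 298, 0]) cylinder(h = 378, r = 23);
  translate([245, 298, 0]) cylinder(h = 378, r = 23);
}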